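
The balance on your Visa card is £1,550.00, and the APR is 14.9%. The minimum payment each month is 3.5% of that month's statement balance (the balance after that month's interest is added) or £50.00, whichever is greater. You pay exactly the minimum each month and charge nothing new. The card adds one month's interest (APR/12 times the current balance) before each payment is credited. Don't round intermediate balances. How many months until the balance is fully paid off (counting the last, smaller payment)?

39 months

Monthly rate r = 14.9%/12 = 1.24167% = 0.0124167.
While 3.5% of the post-interest balance exceeds £50.00, each month B ← (B·(1+r))·(1 − 0.035), i.e. B shrinks by the factor (1+r)·0.965 = 0.97698.
This holds for months 1–5. Entering month 6 the balance is £1,379.64; 3.5% of the post-interest balance is now below £50.00, so the flat £50.00 minimum applies from here.
From month 6 a fixed £50.00 at rate r clears £1,379.64 in 34 more payments. Total: 5 + 34 = 39 months.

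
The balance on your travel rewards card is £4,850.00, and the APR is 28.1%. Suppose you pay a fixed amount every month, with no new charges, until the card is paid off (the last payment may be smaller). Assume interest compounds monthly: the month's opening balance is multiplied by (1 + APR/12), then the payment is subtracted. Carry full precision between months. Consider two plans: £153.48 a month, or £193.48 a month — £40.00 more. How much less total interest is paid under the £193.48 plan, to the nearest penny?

Monthly rate r = 28.1%/12 = 2.34167% = 0.0234167.
At £153.48/mo: n = ⌈−ln(1 − rB₀/P)/ln(1+r)⌉ = 59 payments (last £29.82); total interest = total paid − £4,850.00 = £4,081.66.
At £193.48/mo: 39 payments (last £39.72); total interest £2,541.96.
Interest saved = £4,081.66 − £2,541.96 = £1,539.70.

£1,539.70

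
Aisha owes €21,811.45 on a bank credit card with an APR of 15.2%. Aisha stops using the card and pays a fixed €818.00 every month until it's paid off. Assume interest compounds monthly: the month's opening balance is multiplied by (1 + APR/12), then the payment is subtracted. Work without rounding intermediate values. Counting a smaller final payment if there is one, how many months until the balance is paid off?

33 months

Monthly rate r = 15.2%/12 = 1.26667% = 0.0126667.
Recurrence: B ← B·(1+r) − €818.00.
Month 1: interest €276.28; balance after payment €21,269.73.
Month 2: interest €269.42; balance after payment €20,721.14.
Closed form: n = −ln(1 − rB₀/P)/ln(1+r) = −ln(0.66225)/ln(1.01267) ≈ 32.741, so the balance reaches zero during payment 33.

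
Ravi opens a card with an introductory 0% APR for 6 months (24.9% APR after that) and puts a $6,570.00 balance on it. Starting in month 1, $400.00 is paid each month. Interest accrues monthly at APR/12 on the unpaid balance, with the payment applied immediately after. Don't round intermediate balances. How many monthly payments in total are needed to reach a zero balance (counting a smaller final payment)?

18 months

Promo months 1–6 at r₀ = 0%/12 = 0; months 7+ at r₁ = 24.9%/12 = 0.02075.
After month 6 (no interest yet): B = $6,570.00 − 6·$400.00 = $4,170.00.
Then at r₁ with $400.00/mo: n₂ = −ln(1 − r₁·B/P)/ln(1+r₁) ≈ 11.87 → 12 more payments.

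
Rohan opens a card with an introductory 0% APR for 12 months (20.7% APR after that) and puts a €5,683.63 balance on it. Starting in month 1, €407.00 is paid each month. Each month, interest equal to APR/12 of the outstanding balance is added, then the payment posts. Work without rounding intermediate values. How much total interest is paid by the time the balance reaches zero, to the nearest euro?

€21

Promo months 1–12 at r₀ = 0%/12 = 0; months 13+ at r₁ = 20.7%/12 = 0.01725.
After month 12 (no interest yet): B = €5,683.63 − 12·€407.00 = €799.63.
Then at r₁ with €407.00/mo: n₂ = −ln(1 − r₁·B/P)/ln(1+r₁) ≈ 2.02 → 3 more payments.
Total paid = 14·€407.00 + €6.55 = €5,704.55; interest = €5,704.55 − €5,683.63 = €20.92.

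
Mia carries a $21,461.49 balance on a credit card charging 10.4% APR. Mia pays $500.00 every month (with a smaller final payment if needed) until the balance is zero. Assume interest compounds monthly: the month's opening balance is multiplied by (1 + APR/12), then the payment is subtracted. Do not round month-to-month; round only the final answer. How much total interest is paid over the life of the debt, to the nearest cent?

$5,494.08

Monthly rate r = 10.4%/12 = 0.866667% = 0.00866667.
Payoff takes n = ⌈−ln(1 − rB₀/P)/ln(1+r)⌉ = ⌈53.911⌉ = 54 payments; the last is $455.57.
Total paid = 53·$500.00 + $455.57 = $26,955.57.
Total interest = total paid − principal = $26,955.57 − $21,461.49 = $5,494.08.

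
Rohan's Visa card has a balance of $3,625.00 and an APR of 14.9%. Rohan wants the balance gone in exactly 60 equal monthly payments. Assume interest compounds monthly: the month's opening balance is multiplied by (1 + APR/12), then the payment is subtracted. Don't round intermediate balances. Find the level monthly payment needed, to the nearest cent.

$86.05

Monthly rate r = 14.9%/12 = 1.24167% = 0.0124167.
Level-payment amortization: P = B₀·r / (1 − (1+r)^(−n)) = 3625.00·0.0124167 / (1 − 1.01242^(−60)).
Denominator 1 − (1+r)^(−60) = 0.523082961.
P = 45.0104 / 0.523082961 ≈ 86.05.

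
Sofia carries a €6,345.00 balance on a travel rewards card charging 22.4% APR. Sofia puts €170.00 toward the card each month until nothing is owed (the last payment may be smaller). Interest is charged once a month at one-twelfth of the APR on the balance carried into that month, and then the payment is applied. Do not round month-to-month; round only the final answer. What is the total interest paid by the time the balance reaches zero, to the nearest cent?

€4,621.79

Monthly rate r = 22.4%/12 = 1.86667% = 0.0186667.
Payoff takes n = ⌈−ln(1 − rB₀/P)/ln(1+r)⌉ = ⌈64.508⌉ = 65 payments; the last is €86.79.
Total paid = 64·€170.00 + €86.79 = €10,966.79.
Total interest = total paid − principal = €10,966.79 − €6,345.00 = €4,621.79.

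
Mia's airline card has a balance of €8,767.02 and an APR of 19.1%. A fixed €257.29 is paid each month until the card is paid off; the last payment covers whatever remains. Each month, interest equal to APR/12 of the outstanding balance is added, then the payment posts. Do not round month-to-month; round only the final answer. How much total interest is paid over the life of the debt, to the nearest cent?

Monthly rate r = 19.1%/12 = 1.59167% = 0.0159167.
Payoff takes n = ⌈−ln(1 − rB₀/P)/ln(1+r)⌉ = ⌈49.499⌉ = 50 payments; the last is €128.90.
Total paid = 49·€257.29 + €128.90 = €12,736.11.
Total interest = total paid − principal = €12,736.11 − €8,767.02 = €3,969.09.

€3,969.09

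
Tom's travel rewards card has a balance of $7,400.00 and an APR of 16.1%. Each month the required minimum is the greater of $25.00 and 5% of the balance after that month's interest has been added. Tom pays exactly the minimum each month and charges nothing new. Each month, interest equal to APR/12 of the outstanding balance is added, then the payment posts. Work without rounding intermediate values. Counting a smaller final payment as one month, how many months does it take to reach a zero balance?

Monthly rate r = 16.1%/12 = 1.34167% = 0.0134167.
While 5% of the post-interest balance exceeds $25.00, each month B ← (B·(1+r))·(1 − 0.05), i.e. B shrinks by the factor (1+r)·0.95 = 0.96275.
This holds for months 1–72. Entering month 73 the balance is $480.92; 5% of the post-interest balance is now below $25.00, so the flat $25.00 minimum applies from here.
From month 73 a fixed $25.00 at rate r clears $480.92 in 23 more payments. Total: 72 + 23 = 95 months.

95 months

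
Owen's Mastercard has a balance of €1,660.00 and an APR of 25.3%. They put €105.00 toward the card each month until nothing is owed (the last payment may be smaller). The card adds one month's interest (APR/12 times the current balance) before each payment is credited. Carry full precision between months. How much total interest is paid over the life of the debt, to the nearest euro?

Monthly rate r = 25.3%/12 = 2.10833% = 0.0210833.
Payoff takes n = ⌈−ln(1 − rB₀/P)/ln(1+r)⌉ = ⌈19.432⌉ = 20 payments; the last is €45.67.
Total paid = 19·€105.00 + €45.67 = €2,040.67.
Total interest = total paid − principal = €2,040.67 − €1,660.00 = €380.67.

€381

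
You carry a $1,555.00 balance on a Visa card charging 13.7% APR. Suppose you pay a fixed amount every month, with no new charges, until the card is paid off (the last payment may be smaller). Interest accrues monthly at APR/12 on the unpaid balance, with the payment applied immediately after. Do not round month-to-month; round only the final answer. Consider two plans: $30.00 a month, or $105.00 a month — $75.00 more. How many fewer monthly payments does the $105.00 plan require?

Monthly rate r = 13.7%/12 = 1.14167% = 0.0114167.
At $30.00/mo: n = ⌈−ln(1 − rB₀/P)/ln(1+r)⌉ = 79 payments (last $27.64); total interest = total paid − $1,555.00 = $812.64.
At $105.00/mo: 17 payments (last $33.28); total interest $158.28.
Payments saved = 79 − 17 = 62.

62 fewer payments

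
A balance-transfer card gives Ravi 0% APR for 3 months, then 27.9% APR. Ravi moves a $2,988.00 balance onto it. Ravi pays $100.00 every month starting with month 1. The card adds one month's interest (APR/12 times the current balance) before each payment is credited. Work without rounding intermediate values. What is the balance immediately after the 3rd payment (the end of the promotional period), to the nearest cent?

$2,688.00

Promo months 1–3 at r₀ = 0%/12 = 0; months 4+ at r₁ = 27.9%/12 = 0.02325.
After month 3 (no interest yet): B = $2,988.00 − 3·$100.00 = $2,688.00.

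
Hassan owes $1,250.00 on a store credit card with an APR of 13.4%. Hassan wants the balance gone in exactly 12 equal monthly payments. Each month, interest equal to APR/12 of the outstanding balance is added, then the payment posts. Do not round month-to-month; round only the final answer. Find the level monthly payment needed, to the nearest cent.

Monthly rate r = 13.4%/12 = 1.11667% = 0.0111667.
Level-payment amortization: P = B₀·r / (1 − (1+r)^(−n)) = 1250.00·0.0111667 / (1 − 1.01117^(−12)).
Denominator 1 − (1+r)^(−12) = 0.124760186.
P = 13.9583 / 0.124760186 ≈ 111.88.

$111.88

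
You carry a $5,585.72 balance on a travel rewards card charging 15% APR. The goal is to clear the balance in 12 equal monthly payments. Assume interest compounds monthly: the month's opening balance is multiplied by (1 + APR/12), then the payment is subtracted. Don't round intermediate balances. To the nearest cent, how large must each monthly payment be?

Monthly rate r = 15%/12 = 1.25% = 0.0125.
Level-payment amortization: P = B₀·r / (1 − (1+r)^(−n)) = 5585.72·0.0125 / (1 − 1.0125^(−12)).
Denominator 1 − (1+r)^(−12) = 0.1384914.
P = 69.8215 / 0.1384914 ≈ 504.16.

$504.16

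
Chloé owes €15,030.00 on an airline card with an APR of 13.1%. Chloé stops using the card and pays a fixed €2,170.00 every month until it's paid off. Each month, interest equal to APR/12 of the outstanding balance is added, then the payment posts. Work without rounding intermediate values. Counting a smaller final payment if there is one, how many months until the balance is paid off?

Monthly rate r = 13.1%/12 = 1.09167% = 0.0109167.
Recurrence: B ← B·(1+r) − €2,170.00.
Month 1: interest €164.08; balance after payment €13,024.08.
Month 2: interest €142.18; balance after payment €10,996.26.
Closed form: n = −ln(1 − rB₀/P)/ln(1+r) = −ln(0.92439)/ln(1.01092) ≈ 7.241, so the balance reaches zero during payment 8.

8 months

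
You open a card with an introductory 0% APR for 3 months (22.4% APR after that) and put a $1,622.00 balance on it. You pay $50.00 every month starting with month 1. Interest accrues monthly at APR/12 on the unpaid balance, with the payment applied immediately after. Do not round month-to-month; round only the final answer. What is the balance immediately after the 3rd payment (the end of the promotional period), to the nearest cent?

$1,472.00

Promo months 1–3 at r₀ = 0%/12 = 0; months 4+ at r₁ = 22.4%/12 = 0.0186667.
After month 3 (no interest yet): B = $1,622.00 − 3·$50.00 = $1,472.00.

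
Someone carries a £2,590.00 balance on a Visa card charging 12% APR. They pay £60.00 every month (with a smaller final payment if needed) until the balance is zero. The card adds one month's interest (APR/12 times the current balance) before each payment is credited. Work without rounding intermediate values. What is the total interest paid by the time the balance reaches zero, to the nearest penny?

£817.26

Monthly rate r = 12%/12 = 1% = 0.01.
Payoff takes n = ⌈−ln(1 − rB₀/P)/ln(1+r)⌉ = ⌈56.787⌉ = 57 payments; the last is £47.26.
Total paid = 56·£60.00 + £47.26 = £3,407.26.
Total interest = total paid − principal = £3,407.26 − £2,590.00 = £817.26.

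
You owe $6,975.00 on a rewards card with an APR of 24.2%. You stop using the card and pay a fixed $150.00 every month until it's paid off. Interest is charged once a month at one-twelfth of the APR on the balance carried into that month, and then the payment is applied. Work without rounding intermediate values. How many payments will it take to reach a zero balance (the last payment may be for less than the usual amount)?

140 payments

Monthly rate r = 24.2%/12 = 2.01667% = 0.0201667.
Recurrence: B ← B·(1+r) − $150.00.
Month 1: interest $140.66; balance after payment $6,965.66.
Month 2: interest $140.47; balance after payment $6,956.14.
Closed form: n = −ln(1 − rB₀/P)/ln(1+r) = −ln(0.06225)/ln(1.02017) ≈ 139.066, so the balance reaches zero during payment 140.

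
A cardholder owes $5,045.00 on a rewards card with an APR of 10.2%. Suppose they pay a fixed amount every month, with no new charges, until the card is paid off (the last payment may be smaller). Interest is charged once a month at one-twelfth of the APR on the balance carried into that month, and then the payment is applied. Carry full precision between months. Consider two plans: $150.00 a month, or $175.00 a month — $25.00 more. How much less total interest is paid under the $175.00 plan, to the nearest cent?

Monthly rate r = 10.2%/12 = 0.85% = 0.0085.
At $150.00/mo: n = ⌈−ln(1 − rB₀/P)/ln(1+r)⌉ = 40 payments (last $117.25); total interest = total paid − $5,045.00 = $922.25.
At $175.00/mo: 34 payments (last $36.92); total interest $766.92.
Interest saved = $922.25 − $766.92 = $155.33.

$155.33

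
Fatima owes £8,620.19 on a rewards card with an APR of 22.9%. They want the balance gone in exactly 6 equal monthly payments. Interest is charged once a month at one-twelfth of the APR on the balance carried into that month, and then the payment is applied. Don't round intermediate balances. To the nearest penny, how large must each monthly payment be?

Monthly rate r = 22.9%/12 = 1.90833% = 0.0190833.
Level-payment amortization: P = B₀·r / (1 − (1+r)^(−n)) = 8620.19·0.0190833 / (1 − 1.01908^(−6)).
Denominator 1 − (1+r)^(−6) = 0.10722544.
P = 164.502 / 0.10722544 ≈ 1534.17.

£1,534.17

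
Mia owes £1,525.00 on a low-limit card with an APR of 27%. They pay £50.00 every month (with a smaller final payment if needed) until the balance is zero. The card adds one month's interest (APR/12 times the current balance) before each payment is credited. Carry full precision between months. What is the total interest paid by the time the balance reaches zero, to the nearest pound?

£1,080

Monthly rate r = 27%/12 = 2.25% = 0.0225.
Payoff takes n = ⌈−ln(1 − rB₀/P)/ln(1+r)⌉ = ⌈52.096⌉ = 53 payments; the last is £4.83.
Total paid = 52·£50.00 + £4.83 = £2,604.83.
Total interest = total paid − principal = £2,604.83 − £1,525.00 = £1,079.83.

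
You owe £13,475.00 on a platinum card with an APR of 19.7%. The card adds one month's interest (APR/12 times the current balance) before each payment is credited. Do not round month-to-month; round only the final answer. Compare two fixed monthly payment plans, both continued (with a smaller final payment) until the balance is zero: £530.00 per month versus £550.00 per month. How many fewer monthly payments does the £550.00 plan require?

Monthly rate r = 19.7%/12 = 1.64167% = 0.0164167.
At £530.00/mo: n = ⌈−ln(1 − rB₀/P)/ln(1+r)⌉ = 34 payments (last £94.34); total interest = total paid − £13,475.00 = £4,109.34.
At £550.00/mo: 32 payments (last £329.67); total interest £3,904.67.
Payments saved = 34 − 32 = 2.

2 fewer payments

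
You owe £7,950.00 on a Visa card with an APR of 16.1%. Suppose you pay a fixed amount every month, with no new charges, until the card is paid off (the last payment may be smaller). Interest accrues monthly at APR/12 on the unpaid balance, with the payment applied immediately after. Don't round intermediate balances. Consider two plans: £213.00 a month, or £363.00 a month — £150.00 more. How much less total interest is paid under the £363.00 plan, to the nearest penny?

£1,626.27

Monthly rate r = 16.1%/12 = 1.34167% = 0.0134167.
At £213.00/mo: n = ⌈−ln(1 − rB₀/P)/ln(1+r)⌉ = 53 payments (last £26.46); total interest = total paid − £7,950.00 = £3,152.46.
At £363.00/mo: 27 payments (last £38.19); total interest £1,526.19.
Interest saved = £3,152.46 − £1,526.19 = £1,626.27.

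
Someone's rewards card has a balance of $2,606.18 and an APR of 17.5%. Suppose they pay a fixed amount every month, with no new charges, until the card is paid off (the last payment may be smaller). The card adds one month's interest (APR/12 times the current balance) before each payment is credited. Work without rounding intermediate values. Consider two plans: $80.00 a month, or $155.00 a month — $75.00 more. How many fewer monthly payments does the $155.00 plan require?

Monthly rate r = 17.5%/12 = 1.45833% = 0.0145833.
At $80.00/mo: n = ⌈−ln(1 − rB₀/P)/ln(1+r)⌉ = 45 payments (last $41.51); total interest = total paid − $2,606.18 = $955.33.
At $155.00/mo: 20 payments (last $66.94); total interest $405.76.
Payments saved = 45 − 20 = 25.

25 fewer payments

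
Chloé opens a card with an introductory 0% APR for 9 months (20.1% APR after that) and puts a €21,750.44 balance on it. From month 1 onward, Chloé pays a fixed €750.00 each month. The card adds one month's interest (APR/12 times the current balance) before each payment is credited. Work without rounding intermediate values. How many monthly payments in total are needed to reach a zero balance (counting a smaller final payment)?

34 months

Promo months 1–9 at r₀ = 0%/12 = 0; months 10+ at r₁ = 20.1%/12 = 0.01675.
After month 9 (no interest yet): B = €21,750.44 − 9·€750.00 = €15,000.44.
Then at r₁ with €750.00/mo: n₂ = −ln(1 − r₁·B/P)/ln(1+r₁) ≈ 24.56 → 25 more payments.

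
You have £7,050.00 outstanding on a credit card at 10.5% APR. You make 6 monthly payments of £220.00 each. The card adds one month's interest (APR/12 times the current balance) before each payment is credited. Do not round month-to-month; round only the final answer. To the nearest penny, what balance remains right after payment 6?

£6,079.10

Monthly rate r = 10.5%/12 = 0.875% = 0.00875.
Each month: B ← B·(1+r) − £220.00.
Month 1: interest £61.69; balance after payment £6,891.69.
Month 2: interest £60.30; balance after payment £6,731.99.
Month 3: interest £58.90; balance after payment £6,570.89.
Month 4: interest £57.50; balance after payment £6,408.39.
Month 5: interest £56.07; balance after payment £6,244.46.
Month 6: interest £54.64; balance after payment £6,079.10.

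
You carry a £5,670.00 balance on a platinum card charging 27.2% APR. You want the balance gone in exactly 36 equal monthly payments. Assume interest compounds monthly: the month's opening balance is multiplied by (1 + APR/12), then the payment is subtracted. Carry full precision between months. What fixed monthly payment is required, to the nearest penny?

£232.09

Monthly rate r = 27.2%/12 = 2.26667% = 0.0226667.
Level-payment amortization: P = B₀·r / (1 − (1+r)^(−n)) = 5670.00·0.0226667 / (1 − 1.02267^(−36)).
Denominator 1 − (1+r)^(−36) = 0.55375601.
P = 128.52 / 0.55375601 ≈ 232.09.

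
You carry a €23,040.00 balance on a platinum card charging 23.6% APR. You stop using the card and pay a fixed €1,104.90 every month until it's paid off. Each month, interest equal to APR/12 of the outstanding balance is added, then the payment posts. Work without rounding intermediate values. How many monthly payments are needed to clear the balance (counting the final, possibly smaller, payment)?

Monthly rate r = 23.6%/12 = 1.96667% = 0.0196667.
Recurrence: B ← B·(1+r) − €1,104.90.
Month 1: interest €453.12; balance after payment €22,388.22.
Month 2: interest €440.30; balance after payment €21,723.62.
Closed form: n = −ln(1 − rB₀/P)/ln(1+r) = −ln(0.5899)/ln(1.01967) ≈ 27.100, so the balance reaches zero during payment 28.

28 payments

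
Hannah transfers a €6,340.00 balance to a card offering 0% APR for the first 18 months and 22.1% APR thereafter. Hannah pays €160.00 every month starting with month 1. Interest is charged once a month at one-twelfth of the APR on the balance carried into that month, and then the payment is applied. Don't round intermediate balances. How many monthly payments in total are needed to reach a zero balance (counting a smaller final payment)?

46 months

Promo months 1–18 at r₀ = 0%/12 = 0; months 19+ at r₁ = 22.1%/12 = 0.0184167.
After month 18 (no interest yet): B = €6,340.00 − 18·€160.00 = €3,460.00.
Then at r₁ with €160.00/mo: n₂ = −ln(1 − r₁·B/P)/ln(1+r₁) ≈ 27.83 → 28 more payments.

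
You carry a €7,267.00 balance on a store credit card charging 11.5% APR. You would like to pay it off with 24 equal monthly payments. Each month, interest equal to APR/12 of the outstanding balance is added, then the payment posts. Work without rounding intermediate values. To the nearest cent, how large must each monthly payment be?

€340.39

Monthly rate r = 11.5%/12 = 0.958333% = 0.00958333.
Level-payment amortization: P = B₀·r / (1 − (1+r)^(−n)) = 7267.00·0.00958333 / (1 − 1.00958^(−24)).
Denominator 1 − (1+r)^(−24) = 0.204595833.
P = 69.6421 / 0.204595833 ≈ 340.39.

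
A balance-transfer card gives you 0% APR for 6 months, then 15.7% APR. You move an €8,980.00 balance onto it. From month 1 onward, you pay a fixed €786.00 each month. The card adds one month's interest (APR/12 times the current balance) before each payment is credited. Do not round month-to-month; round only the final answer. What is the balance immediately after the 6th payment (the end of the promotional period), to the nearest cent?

Promo months 1–6 at r₀ = 0%/12 = 0; months 7+ at r₁ = 15.7%/12 = 0.0130833.
After month 6 (no interest yet): B = €8,980.00 − 6·€786.00 = €4,264.00.

€4,264.00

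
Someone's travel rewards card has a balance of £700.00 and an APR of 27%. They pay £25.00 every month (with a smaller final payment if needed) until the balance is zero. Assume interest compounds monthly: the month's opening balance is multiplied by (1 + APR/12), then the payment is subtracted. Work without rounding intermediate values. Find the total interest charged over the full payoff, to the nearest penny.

£417.17

Monthly rate r = 27%/12 = 2.25% = 0.0225.
Payoff takes n = ⌈−ln(1 − rB₀/P)/ln(1+r)⌉ = ⌈44.684⌉ = 45 payments; the last is £17.17.
Total paid = 44·£25.00 + £17.17 = £1,117.17.
Total interest = total paid − principal = £1,117.17 − £700.00 = £417.17.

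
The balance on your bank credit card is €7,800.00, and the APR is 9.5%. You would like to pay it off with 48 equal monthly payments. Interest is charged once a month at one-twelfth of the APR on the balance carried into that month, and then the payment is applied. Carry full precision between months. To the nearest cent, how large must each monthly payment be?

€195.96

Monthly rate r = 9.5%/12 = 0.791667% = 0.00791667.
Level-payment amortization: P = B₀·r / (1 − (1+r)^(−n)) = 7800.00·0.00791667 / (1 − 1.00792^(−48)).
Denominator 1 − (1+r)^(−48) = 0.31511458.
P = 61.75 / 0.31511458 ≈ 195.96.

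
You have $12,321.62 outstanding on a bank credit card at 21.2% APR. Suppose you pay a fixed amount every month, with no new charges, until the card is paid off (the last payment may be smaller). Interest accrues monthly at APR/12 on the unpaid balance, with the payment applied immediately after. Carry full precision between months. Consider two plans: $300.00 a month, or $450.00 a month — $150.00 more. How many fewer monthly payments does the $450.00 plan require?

Monthly rate r = 21.2%/12 = 1.76667% = 0.0176667.
At $300.00/mo: n = ⌈−ln(1 − rB₀/P)/ln(1+r)⌉ = 74 payments (last $253.62); total interest = total paid − $12,321.62 = $9,832.00.
At $450.00/mo: 38 payments (last $339.42); total interest $4,667.80.
Payments saved = 74 − 38 = 36.

36 fewer payments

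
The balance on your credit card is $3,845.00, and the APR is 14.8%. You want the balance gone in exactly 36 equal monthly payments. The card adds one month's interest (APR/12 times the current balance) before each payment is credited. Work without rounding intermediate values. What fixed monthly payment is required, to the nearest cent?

Monthly rate r = 14.8%/12 = 1.23333% = 0.0123333.
Level-payment amortization: P = B₀·r / (1 − (1+r)^(−n)) = 3845.00·0.0123333 / (1 − 1.01233^(−36)).
Denominator 1 − (1+r)^(−36) = 0.356790188.
P = 47.4217 / 0.356790188 ≈ 132.91.

$132.91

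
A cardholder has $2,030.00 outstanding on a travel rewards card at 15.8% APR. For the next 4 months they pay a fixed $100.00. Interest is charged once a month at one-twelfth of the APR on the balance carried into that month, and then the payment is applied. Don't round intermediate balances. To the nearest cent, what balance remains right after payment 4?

Monthly rate r = 15.8%/12 = 1.31667% = 0.0131667.
Each month: B ← B·(1+r) − $100.00.
Month 1: interest $26.73; balance after payment $1,956.73.
Month 2: interest $25.76; balance after payment $1,882.49.
Month 3: interest $24.79; balance after payment $1,807.28.
Month 4: interest $23.80; balance after payment $1,731.07.

$1,731.07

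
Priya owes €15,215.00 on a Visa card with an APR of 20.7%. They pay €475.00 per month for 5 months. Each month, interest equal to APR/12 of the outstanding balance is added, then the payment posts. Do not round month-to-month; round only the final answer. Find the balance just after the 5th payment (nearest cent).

€14,114.99

Monthly rate r = 20.7%/12 = 1.725% = 0.01725.
Each month: B ← B·(1+r) − €475.00.
Month 1: interest €262.46; balance after payment €15,002.46.
Month 2: interest €258.79; balance after payment €14,786.25.
Month 3: interest €255.06; balance after payment €14,566.31.
Month 4: interest €251.27; balance after payment €14,342.58.
Month 5: interest €247.41; balance after payment €14,114.99.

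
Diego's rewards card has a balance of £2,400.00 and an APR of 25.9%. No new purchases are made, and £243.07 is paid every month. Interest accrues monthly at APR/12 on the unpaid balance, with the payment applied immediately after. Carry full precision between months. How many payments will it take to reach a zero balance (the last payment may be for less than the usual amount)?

12 payments

Monthly rate r = 25.9%/12 = 2.15833% = 0.0215833.
Recurrence: B ← B·(1+r) − £243.07.
Month 1: interest £51.80; balance after payment £2,208.73.
Month 2: interest £47.67; balance after payment £2,013.33.
Closed form: n = −ln(1 − rB₀/P)/ln(1+r) = −ln(0.78689)/ln(1.02158) ≈ 11.224, so the balance reaches zero during payment 12.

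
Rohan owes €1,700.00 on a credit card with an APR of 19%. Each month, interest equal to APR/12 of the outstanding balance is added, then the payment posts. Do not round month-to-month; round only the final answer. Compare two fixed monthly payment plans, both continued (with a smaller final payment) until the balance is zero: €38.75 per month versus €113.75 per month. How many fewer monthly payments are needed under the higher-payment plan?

58 fewer payments

Monthly rate r = 19%/12 = 1.58333% = 0.0158333.
At €38.75/mo: n = ⌈−ln(1 − rB₀/P)/ln(1+r)⌉ = 76 payments (last €19.84); total interest = total paid − €1,700.00 = €1,226.09.
At €113.75/mo: 18 payments (last €21.53); total interest €255.28.
Payments saved = 76 − 18 = 58.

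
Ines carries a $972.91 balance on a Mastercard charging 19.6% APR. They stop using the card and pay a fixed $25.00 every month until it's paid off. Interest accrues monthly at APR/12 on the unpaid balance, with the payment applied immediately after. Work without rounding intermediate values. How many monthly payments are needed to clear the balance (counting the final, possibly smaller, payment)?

Monthly rate r = 19.6%/12 = 1.63333% = 0.0163333.
Recurrence: B ← B·(1+r) − $25.00.
Month 1: interest $15.89; balance after payment $963.80.
Month 2: interest $15.74; balance after payment $954.54.
Closed form: n = −ln(1 − rB₀/P)/ln(1+r) = −ln(0.36437)/ln(1.01633) ≈ 62.316, so the balance reaches zero during payment 63.

63 months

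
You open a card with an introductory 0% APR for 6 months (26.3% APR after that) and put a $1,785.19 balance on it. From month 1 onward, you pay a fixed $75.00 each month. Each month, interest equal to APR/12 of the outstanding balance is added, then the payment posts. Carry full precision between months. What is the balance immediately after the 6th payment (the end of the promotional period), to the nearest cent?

Promo months 1–6 at r₀ = 0%/12 = 0; months 7+ at r₁ = 26.3%/12 = 0.0219167.
After month 6 (no interest yet): B = $1,785.19 − 6·$75.00 = $1,335.19.

$1,335.19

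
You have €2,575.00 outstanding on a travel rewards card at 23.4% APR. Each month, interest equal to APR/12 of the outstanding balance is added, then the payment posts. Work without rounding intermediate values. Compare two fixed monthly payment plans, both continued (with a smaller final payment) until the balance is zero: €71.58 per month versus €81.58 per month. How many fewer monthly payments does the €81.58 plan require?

13 fewer payments

Monthly rate r = 23.4%/12 = 1.95% = 0.0195.
At €71.58/mo: n = ⌈−ln(1 − rB₀/P)/ln(1+r)⌉ = 63 payments (last €43.09); total interest = total paid − €2,575.00 = €1,906.05.
At €81.58/mo: 50 payments (last €40.36); total interest €1,462.78.
Payments saved = 63 − 50 = 13.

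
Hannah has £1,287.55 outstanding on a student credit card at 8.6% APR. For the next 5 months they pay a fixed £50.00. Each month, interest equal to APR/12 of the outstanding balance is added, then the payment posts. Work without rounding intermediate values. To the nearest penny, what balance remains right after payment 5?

£1,080.74

Monthly rate r = 8.6%/12 = 0.716667% = 0.00716667.
Each month: B ← B·(1+r) − £50.00.
Month 1: interest £9.23; balance after payment £1,246.78.
Month 2: interest £8.94; balance after payment £1,205.71.
Month 3: interest £8.64; balance after payment £1,164.35.
Month 4: interest £8.34; balance after payment £1,122.70.
Month 5: interest £8.05; balance after payment £1,080.74.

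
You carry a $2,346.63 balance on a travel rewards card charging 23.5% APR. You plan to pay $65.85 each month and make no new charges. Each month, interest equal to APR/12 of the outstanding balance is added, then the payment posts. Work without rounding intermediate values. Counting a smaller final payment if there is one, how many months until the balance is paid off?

62 payments

Monthly rate r = 23.5%/12 = 1.95833% = 0.0195833.
Recurrence: B ← B·(1+r) − $65.85.
Month 1: interest $45.95; balance after payment $2,326.73.
Month 2: interest $45.57; balance after payment $2,306.45.
Closed form: n = −ln(1 − rB₀/P)/ln(1+r) = −ln(0.30213)/ln(1.01958) ≈ 61.715, so the balance reaches zero during payment 62.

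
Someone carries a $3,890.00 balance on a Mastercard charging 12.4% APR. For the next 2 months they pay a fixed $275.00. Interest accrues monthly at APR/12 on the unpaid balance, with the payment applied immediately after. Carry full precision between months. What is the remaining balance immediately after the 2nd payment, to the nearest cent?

$3,417.97

Monthly rate r = 12.4%/12 = 1.03333% = 0.0103333.
Each month: B ← B·(1+r) − $275.00.
Month 1: interest $40.20; balance after payment $3,655.20.
Month 2: interest $37.77; balance after payment $3,417.97.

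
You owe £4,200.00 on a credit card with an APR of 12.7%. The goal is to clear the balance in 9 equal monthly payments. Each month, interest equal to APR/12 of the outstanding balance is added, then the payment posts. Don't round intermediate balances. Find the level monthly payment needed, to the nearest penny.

Monthly rate r = 12.7%/12 = 1.05833% = 0.0105833.
Level-payment amortization: P = B₀·r / (1 − (1+r)^(−n)) = 4200.00·0.0105833 / (1 − 1.01058^(−9)).
Denominator 1 − (1+r)^(−9) = 0.0903992363.
P = 44.45 / 0.0903992363 ≈ 491.71.

£491.71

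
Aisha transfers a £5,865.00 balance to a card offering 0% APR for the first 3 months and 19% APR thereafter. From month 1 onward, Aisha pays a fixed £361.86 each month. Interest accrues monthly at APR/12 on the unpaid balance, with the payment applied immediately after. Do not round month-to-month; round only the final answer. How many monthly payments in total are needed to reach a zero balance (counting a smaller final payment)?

Promo months 1–3 at r₀ = 0%/12 = 0; months 4+ at r₁ = 19%/12 = 0.0158333.
After month 3 (no interest yet): B = £5,865.00 − 3·£361.86 = £4,779.42.
Then at r₁ with £361.86/mo: n₂ = −ln(1 − r₁·B/P)/ln(1+r₁) ≈ 14.93 → 15 more payments.

18 months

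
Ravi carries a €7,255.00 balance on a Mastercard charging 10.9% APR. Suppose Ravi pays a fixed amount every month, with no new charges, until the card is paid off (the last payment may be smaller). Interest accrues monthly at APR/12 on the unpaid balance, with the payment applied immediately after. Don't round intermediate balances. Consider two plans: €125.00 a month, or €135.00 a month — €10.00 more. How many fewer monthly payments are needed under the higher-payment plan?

Monthly rate r = 10.9%/12 = 0.908333% = 0.00908333.
At €125.00/mo: n = ⌈−ln(1 − rB₀/P)/ln(1+r)⌉ = 83 payments (last €105.20); total interest = total paid − €7,255.00 = €3,100.20.
At €135.00/mo: 75 payments (last €8.72); total interest €2,743.72.
Payments saved = 83 − 75 = 8.

8 fewer payments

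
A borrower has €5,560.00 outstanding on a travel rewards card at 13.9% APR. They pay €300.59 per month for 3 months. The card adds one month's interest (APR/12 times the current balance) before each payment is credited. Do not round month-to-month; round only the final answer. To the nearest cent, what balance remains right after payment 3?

Monthly rate r = 13.9%/12 = 1.15833% = 0.0115833.
Each month: B ← B·(1+r) − €300.59.
Month 1: interest €64.40; balance after payment €5,323.81.
Month 2: interest €61.67; balance after payment €5,084.89.
Month 3: interest €58.90; balance after payment €4,843.20.

€4,843.20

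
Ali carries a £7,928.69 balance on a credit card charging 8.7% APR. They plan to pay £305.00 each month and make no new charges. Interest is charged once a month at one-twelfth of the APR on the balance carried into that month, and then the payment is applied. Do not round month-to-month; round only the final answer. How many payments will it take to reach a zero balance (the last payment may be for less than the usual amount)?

29 months

Monthly rate r = 8.7%/12 = 0.725% = 0.00725.
Recurrence: B ← B·(1+r) − £305.00.
Month 1: interest £57.48; balance after payment £7,681.17.
Month 2: interest £55.69; balance after payment £7,431.86.
Closed form: n = −ln(1 − rB₀/P)/ln(1+r) = −ln(0.81153)/ln(1.00725) ≈ 28.909, so the balance reaches zero during payment 29.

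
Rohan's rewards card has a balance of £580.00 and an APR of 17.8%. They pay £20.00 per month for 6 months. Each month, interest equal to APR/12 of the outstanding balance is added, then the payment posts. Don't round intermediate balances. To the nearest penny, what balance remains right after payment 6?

Monthly rate r = 17.8%/12 = 1.48333% = 0.0148333.
Each month: B ← B·(1+r) − £20.00.
Month 1: interest £8.60; balance after payment £568.60.
Month 2: interest £8.43; balance after payment £557.04.
Month 3: interest £8.26; balance after payment £545.30.
Month 4: interest £8.09; balance after payment £533.39.
Month 5: interest £7.91; balance after payment £521.30.
Month 6: interest £7.73; balance after payment £509.03.

£509.03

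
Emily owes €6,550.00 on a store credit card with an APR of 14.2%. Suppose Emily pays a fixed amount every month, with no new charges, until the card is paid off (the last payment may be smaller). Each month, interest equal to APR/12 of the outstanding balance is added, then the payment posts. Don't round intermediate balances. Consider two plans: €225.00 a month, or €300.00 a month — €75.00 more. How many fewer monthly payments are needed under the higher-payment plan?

10 fewer payments

Monthly rate r = 14.2%/12 = 1.18333% = 0.0118333.
At €225.00/mo: n = ⌈−ln(1 − rB₀/P)/ln(1+r)⌉ = 36 payments (last €202.73); total interest = total paid − €6,550.00 = €1,527.73.
At €300.00/mo: 26 payments (last €122.74); total interest €1,072.74.
Payments saved = 36 − 26 = 10.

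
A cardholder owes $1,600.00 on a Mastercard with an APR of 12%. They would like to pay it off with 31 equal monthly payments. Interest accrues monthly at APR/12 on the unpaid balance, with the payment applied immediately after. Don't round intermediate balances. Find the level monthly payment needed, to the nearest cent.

$60.28

Monthly rate r = 12%/12 = 1% = 0.01.
Level-payment amortization: P = B₀·r / (1 − (1+r)^(−n)) = 1600.00·0.01 / (1 − 1.01^(−31)).
Denominator 1 − (1+r)^(−31) = 0.265422854.
P = 16 / 0.265422854 ≈ 60.28.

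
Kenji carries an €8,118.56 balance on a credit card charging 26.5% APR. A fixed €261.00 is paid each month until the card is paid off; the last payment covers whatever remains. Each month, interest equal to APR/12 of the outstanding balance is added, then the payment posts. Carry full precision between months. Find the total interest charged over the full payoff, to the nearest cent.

€5,757.86

Monthly rate r = 26.5%/12 = 2.20833% = 0.0220833.
Payoff takes n = ⌈−ln(1 − rB₀/P)/ln(1+r)⌉ = ⌈53.165⌉ = 54 payments; the last is €43.42.
Total paid = 53·€261.00 + €43.42 = €13,876.42.
Total interest = total paid − principal = €13,876.42 − €8,118.56 = €5,757.86.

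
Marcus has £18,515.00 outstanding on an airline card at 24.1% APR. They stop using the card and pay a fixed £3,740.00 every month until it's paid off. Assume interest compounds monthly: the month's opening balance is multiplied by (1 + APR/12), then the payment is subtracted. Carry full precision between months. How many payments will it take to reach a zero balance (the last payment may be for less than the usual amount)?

Monthly rate r = 24.1%/12 = 2.00833% = 0.0200833.
Recurrence: B ← B·(1+r) − £3,740.00.
Month 1: interest £371.84; balance after payment £15,146.84.
Month 2: interest £304.20; balance after payment £11,711.04.
Month 3: interest £235.20; balance after payment £8,206.24.
Month 4: interest £164.81; balance after payment £4,631.05.
Month 5: interest £93.01; balance after payment £984.05.
Month 6: interest £19.76; balance after payment £0.00.

6 payments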